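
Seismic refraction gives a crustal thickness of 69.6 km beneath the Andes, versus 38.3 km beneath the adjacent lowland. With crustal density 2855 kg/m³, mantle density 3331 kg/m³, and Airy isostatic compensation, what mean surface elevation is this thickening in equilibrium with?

Excess crust Δ = 69.6 km − 38.3 km = 31.3 km, split between elevation h and root r with h + r = Δ.
Airy balance ρ_c h = (ρ_m − ρ_c) r gives r = h ρ_c/(ρ_m − ρ_c), so h (1 + ρ_c/(ρ_m − ρ_c)) = Δ, i.e. h = Δ (ρ_m − ρ_c)/ρ_m.
h = 31.3 km × 476/3331 = 4.47 km.

4.47 km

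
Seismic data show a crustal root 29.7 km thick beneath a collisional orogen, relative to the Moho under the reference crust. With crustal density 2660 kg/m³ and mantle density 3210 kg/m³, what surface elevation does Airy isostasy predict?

In Airy isostatic equilibrium: ρ_c h = (ρ_m − ρ_c) r.
h = r (ρ_m − ρ_c) / ρ_c = 29.7 km × (3210 − 2660) / 2660 = 6.14 km.

6.14 km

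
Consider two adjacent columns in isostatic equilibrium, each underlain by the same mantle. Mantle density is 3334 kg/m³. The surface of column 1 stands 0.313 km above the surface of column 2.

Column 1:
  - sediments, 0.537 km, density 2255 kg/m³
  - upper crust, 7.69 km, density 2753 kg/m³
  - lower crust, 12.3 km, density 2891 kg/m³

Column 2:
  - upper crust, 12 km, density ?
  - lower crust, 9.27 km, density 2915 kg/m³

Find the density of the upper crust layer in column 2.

2870 kg/m³

Take the compensation level at the base of the deeper column (depth z_c below the surface of column 1) and equate Σ ρ_i t_i down to z_c; mantle fills any gap and the z_c terms cancel.
Column 1: 0.537×2255 + 7.69×2753 + 12.3×2891 + (z_c − 20.527)×3334
Column 2: 0.313×0 + 12×ρ + 9.27×2915 + (z_c − 0.313 − 21.27)×3334
The z_c×3334 term appears on both sides and cancels. Collect the known terms of each column as K = Σ(ρt)_known − 3334 × (depth of known layers): K_1 = 57940.805 − 3334×20.527 = −10496.213; K_2 = 27022.05 − 3334×(0.313 + 21.27) = −44935.672.
Balance: K_1 = K_2 + 12×ρ, so ρ = (K_1 − K_2)/12 = 34439.5/12 = 2870 kg/m³.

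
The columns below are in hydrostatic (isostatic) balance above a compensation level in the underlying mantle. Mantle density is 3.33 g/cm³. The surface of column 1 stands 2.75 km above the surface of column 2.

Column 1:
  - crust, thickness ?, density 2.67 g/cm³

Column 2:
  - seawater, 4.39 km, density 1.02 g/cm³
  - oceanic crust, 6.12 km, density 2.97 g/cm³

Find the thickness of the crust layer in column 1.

Take the compensation level at the base of the deeper column (depth z_c below the surface of column 1) and equate Σ ρ_i t_i down to z_c; mantle fills any gap and the z_c terms cancel.
Column 1: x×2.67 + (z_c − 0 − x)×3.33
Column 2: 2.75×0 + 4.39×1.02 + 6.12×2.97 + (z_c − 2.75 − 10.51)×3.33
The z_c×3.33 term appears on both sides and cancels. Collect the known terms of each column as K = Σ(ρt)_known − 3.33 × (depth of known layers): K_1 = 0 − 3.33×0 = 0; K_2 = 22.6542 − 3.33×(2.75 + 10.51) = −21.5016.
Balance: K_1 − x×(3.33 − 2.67) = K_2, so x = (K_1 − K_2)/(3.33 − 2.67) = 21.5016/0.66 = 32.6 km.

32.6 km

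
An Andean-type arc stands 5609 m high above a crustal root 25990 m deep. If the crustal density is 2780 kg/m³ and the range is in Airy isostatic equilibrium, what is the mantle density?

3380 kg/m³

Airy balance: ρ_c h = (ρ_m − ρ_c) r → ρ_m = ρ_c (1 + h/r).
ρ_m = 2780 × (1 + 5609 m/25990 m) = 3380 kg/m³.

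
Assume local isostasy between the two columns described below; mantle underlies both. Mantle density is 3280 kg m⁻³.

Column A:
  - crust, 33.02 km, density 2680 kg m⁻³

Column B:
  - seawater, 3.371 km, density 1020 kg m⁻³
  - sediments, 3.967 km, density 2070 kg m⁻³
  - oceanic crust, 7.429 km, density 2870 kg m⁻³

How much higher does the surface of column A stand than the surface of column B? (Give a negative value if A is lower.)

For any compensation level in the mantle, the mantle terms cancel and isostasy reduces to e = (Σt_A − Σt_B) − (Σ(ρt)_A − Σ(ρt)_B) / ρ_m.
Σt_A = 33.02 km; Σt_B = 14.767 km; Σ(ρt)_A = 88493.6; Σ(ρt)_B = 32971.34 (in km·kg m⁻³).
e = (33.02 − 14.767) − (88493.6 − 32971.34) / 3280 = 1.33 km.

1.33 km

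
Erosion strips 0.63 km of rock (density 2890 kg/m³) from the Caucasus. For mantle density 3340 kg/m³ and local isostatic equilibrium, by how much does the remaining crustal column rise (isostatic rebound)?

0.545 km

Unloading: uplift u = e ρ_c/ρ_m = 0.63 km × 2890/3340 = 0.545 km.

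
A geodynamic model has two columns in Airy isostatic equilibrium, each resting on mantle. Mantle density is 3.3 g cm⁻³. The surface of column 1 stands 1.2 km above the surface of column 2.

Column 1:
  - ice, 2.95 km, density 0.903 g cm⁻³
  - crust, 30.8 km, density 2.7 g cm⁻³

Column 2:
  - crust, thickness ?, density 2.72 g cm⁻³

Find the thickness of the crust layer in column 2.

37.2 km

Take the compensation level at the base of the deeper column (depth z_c below the surface of column 1) and equate Σ ρ_i t_i down to z_c; mantle fills any gap and the z_c terms cancel.
Column 1: 2.95×0.903 + 30.8×2.7 + (z_c − 33.75)×3.3
Column 2: 1.2×0 + x×2.72 + (z_c − 1.2 − 0 − x)×3.3
The z_c×3.3 term appears on both sides and cancels. Collect the known terms of each column as K = Σ(ρt)_known − 3.3 × (depth of known layers): K_1 = 85.82385 − 3.3×33.75 = −25.55115; K_2 = 0 − 3.3×(1.2 + 0) = −3.96.
Balance: K_1 = K_2 − x×(3.3 − 2.72), so x = (K_2 − K_1)/(3.3 − 2.72) = 21.5911/0.58 = 37.2 km.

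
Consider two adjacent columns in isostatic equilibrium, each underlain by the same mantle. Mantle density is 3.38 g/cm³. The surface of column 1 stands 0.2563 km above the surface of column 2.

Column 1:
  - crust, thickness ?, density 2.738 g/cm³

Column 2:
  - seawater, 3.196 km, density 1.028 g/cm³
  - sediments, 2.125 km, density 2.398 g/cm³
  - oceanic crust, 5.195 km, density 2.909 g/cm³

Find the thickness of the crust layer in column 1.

Take the compensation level at the base of the deeper column (depth z_c below the surface of column 1) and equate Σ ρ_i t_i down to z_c; mantle fills any gap and the z_c terms cancel.
Column 1: x×2.738 + (z_c − 0 − x)×3.38
Column 2: 0.2563×0 + 3.196×1.028 + 2.125×2.398 + 5.195×2.909 + (z_c − 0.2563 − 10.516)×3.38
The z_c×3.38 term appears on both sides and cancels. Collect the known terms of each column as K = Σ(ρt)_known − 3.38 × (depth of known layers): K_1 = 0 − 3.38×0 = 0; K_2 = 23.493493 − 3.38×(0.2563 + 10.516) = −12.916881.
Balance: K_1 − x×(3.38 − 2.738) = K_2, so x = (K_1 − K_2)/(3.38 − 2.738) = 12.9169/0.642 = 20.1 km.

20.1 km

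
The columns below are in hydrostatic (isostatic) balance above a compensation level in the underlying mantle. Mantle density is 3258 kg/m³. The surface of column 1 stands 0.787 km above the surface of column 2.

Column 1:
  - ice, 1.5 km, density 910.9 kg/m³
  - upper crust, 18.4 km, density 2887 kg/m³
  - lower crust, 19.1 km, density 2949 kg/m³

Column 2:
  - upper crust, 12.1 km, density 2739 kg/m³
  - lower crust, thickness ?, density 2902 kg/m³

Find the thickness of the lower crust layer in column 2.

20.8 km

Take the compensation level at the base of the deeper column (depth z_c below the surface of column 1) and equate Σ ρ_i t_i down to z_c; mantle fills any gap and the z_c terms cancel.
Column 1: 1.5×910.9 + 18.4×2887 + 19.1×2949 + (z_c − 39)×3258
Column 2: 0.787×0 + 12.1×2739 + x×2902 + (z_c − 0.787 − 12.1 − x)×3258
The z_c×3258 term appears on both sides and cancels. Collect the known terms of each column as K = Σ(ρt)_known − 3258 × (depth of known layers): K_1 = 110813.05 − 3258×39 = −16248.95; K_2 = 33141.9 − 3258×(0.787 + 12.1) = −8843.946.
Balance: K_1 = K_2 − x×(3258 − 2902), so x = (K_2 − K_1)/(3258 − 2902) = 7405/356 = 20.8 km.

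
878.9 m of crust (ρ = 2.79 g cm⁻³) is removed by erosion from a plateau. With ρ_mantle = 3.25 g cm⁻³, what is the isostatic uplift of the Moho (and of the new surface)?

Unloading: uplift u = e ρ_c/ρ_m = 878.9 m × 2.79/3.25 = 755 m.

755 m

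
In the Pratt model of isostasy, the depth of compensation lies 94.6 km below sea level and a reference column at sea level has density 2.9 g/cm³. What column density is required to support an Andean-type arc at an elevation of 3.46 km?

Pratt balance: ρ_ref D = ρ (D + h).
ρ = ρ_ref D/(D + h) = 2.9 × 94.6 km/(94.6 km + 3.46 km) = 2.8 g/cm³.

2.8 g/cm³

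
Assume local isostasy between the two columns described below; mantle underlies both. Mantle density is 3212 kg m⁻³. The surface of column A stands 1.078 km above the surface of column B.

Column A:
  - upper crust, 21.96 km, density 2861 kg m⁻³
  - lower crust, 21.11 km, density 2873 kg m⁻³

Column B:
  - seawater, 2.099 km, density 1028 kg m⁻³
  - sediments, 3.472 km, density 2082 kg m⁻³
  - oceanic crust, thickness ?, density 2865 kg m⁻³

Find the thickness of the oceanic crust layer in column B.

Take the compensation level at the base of the deeper column (depth z_c below the surface of column A) and equate Σ ρ_i t_i down to z_c; mantle fills any gap and the z_c terms cancel.
Column A: 21.96×2861 + 21.11×2873 + (z_c − 43.07)×3212
Column B: 1.078×0 + 2.099×1028 + 3.472×2082 + x×2865 + (z_c − 1.078 − 5.571 − x)×3212
The z_c×3212 term appears on both sides and cancels. Collect the known terms of each column as K = Σ(ρt)_known − 3212 × (depth of known layers): K_A = 123476.59 − 3212×43.07 = −14864.25; K_B = 9386.476 − 3212×(1.078 + 5.571) = −11970.112.
Balance: K_A = K_B − x×(3212 − 2865), so x = (K_B − K_A)/(3212 − 2865) = 2894.14/347 = 8.34 km.

8.34 km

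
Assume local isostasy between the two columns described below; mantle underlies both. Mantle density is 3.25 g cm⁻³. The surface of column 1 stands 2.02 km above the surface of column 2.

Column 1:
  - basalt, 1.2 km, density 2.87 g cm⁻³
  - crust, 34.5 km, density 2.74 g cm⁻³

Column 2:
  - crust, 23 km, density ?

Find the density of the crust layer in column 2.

2.75 g cm⁻³

Take the compensation level at the base of the deeper column (depth z_c below the surface of column 1) and equate Σ ρ_i t_i down to z_c; mantle fills any gap and the z_c terms cancel.
Column 1: 1.2×2.87 + 34.5×2.74 + (z_c − 35.7)×3.25
Column 2: 2.02×0 + 23×ρ + (z_c − 2.02 − 23)×3.25
The z_c×3.25 term appears on both sides and cancels. Collect the known terms of each column as K = Σ(ρt)_known − 3.25 × (depth of known layers): K_1 = 97.974 − 3.25×35.7 = −18.051; K_2 = 0 − 3.25×(2.02 + 23) = −81.315.
Balance: K_1 = K_2 + 23×ρ, so ρ = (K_1 − K_2)/23 = 63.264/23 = 2.75 g cm⁻³.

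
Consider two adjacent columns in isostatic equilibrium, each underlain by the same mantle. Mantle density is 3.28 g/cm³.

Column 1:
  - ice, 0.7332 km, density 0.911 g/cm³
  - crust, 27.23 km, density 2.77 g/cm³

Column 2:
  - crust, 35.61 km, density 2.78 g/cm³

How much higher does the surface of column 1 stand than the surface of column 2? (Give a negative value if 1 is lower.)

For any compensation level in the mantle, the mantle terms cancel and isostasy reduces to e = (Σt_1 − Σt_2) − (Σ(ρt)_1 − Σ(ρt)_2) / ρ_m.
Σt_1 = 27.9632 km; Σt_2 = 35.61 km; Σ(ρt)_1 = 76.0950452; Σ(ρt)_2 = 98.9958 (in km·g/cm³).
e = (27.9632 − 35.61) − (76.0950452 − 98.9958) / 3.28 = −0.665 km.

−0.665 km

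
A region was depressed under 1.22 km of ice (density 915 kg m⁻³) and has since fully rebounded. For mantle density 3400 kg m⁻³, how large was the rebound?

0.328 km

Removing the load lets mantle flow back in; uplift u satisfies ρ_ice t = ρ_m u.
u = t ρ_ice/ρ_m = 1.22 km × 915/3400 = 0.328 km.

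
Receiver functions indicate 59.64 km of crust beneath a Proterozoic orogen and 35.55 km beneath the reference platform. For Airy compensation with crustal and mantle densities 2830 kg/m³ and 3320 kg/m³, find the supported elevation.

Excess crust Δ = 59.64 km − 35.55 km = 24.09 km, split between elevation h and root r with h + r = Δ.
Airy balance ρ_c h = (ρ_m − ρ_c) r gives r = h ρ_c/(ρ_m − ρ_c), so h (1 + ρ_c/(ρ_m − ρ_c)) = Δ, i.e. h = Δ (ρ_m − ρ_c)/ρ_m.
h = 24.09 km × 490/3320 = 3.56 km.

3.56 km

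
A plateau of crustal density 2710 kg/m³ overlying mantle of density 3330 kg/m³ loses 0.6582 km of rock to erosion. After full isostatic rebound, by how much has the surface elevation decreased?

0.123 km

Rebound u = e ρ_c/ρ_m = 0.6582 km × 2710/3330 = 0.5357 km.
Net surface drop = e − u = 0.6582 km − 0.5357 km = e (ρ_m − ρ_c)/ρ_m = 0.123 km.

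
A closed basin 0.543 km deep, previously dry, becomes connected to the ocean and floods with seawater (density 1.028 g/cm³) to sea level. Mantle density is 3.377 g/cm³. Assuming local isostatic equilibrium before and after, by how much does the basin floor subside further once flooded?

After flooding the water column is d + s deep. Its weight must equal the weight of mantle displaced by the extra subsidence s: (d + s) ρ_w = s ρ_m.
s = d ρ_w / (ρ_m − ρ_w) = 0.543 km × 1.028/(3.377 − 1.028) = 0.238 km.

0.238 km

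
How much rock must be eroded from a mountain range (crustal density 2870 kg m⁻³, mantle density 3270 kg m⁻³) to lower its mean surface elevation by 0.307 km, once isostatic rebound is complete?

Net drop Δ = e − u = e − e ρ_c/ρ_m = e (ρ_m − ρ_c)/ρ_m.
e = Δ ρ_m/(ρ_m − ρ_c) = 0.307 km × 3270/400 = 2.51 km.

2.51 km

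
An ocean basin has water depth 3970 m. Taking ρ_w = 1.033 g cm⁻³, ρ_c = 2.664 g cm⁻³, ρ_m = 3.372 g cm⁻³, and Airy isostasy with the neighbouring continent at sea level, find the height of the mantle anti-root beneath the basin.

9150 m

Isostatic balance requires: replacing crust with seawater at the top is compensated by replacing crust with mantle at the base: d (ρ_c − ρ_w) = a (ρ_m − ρ_c).
a = d (ρ_c − ρ_w)/(ρ_m − ρ_c) = 3970 m × 1.631/0.708 = 9150 m.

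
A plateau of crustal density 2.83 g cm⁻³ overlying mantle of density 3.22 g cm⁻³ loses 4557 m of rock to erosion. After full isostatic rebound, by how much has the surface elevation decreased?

Rebound u = e ρ_c/ρ_m = 4557 m × 2.83/3.22 = 4005 m.
Net surface drop = e − u = 4557 m − 4005 m = e (ρ_m − ρ_c)/ρ_m = 552 m.

552 m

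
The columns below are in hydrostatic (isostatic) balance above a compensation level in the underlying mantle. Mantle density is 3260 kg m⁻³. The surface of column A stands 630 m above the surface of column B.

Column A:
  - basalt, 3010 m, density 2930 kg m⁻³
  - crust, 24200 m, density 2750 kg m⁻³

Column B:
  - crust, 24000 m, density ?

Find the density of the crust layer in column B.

Take the compensation level at the base of the deeper column (depth z_c below the surface of column A) and equate Σ ρ_i t_i down to z_c; mantle fills any gap and the z_c terms cancel.
Column A: 3010×2930 + 24200×2750 + (z_c − 27210)×3260
Column B: 630×0 + 24000×ρ + (z_c − 630 − 24000)×3260
The z_c×3260 term appears on both sides and cancels. Collect the known terms of each column as K = Σ(ρt)_known − 3260 × (depth of known layers): K_A = 75369300 − 3260×27210 = −13335300; K_B = 0 − 3260×(630 + 24000) = −80293800.
Balance: K_A = K_B + 24000×ρ, so ρ = (K_A − K_B)/24000 = 66958500/24000 = 2790 kg m⁻³.

2790 kg m⁻³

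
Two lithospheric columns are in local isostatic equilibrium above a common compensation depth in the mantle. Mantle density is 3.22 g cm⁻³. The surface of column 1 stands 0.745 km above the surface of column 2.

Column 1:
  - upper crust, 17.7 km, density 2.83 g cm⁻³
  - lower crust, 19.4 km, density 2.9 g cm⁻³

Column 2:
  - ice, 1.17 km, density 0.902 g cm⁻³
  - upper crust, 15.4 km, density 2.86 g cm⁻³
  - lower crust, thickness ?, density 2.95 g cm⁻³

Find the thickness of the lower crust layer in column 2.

9.1 km

Take the compensation level at the base of the deeper column (depth z_c below the surface of column 1) and equate Σ ρ_i t_i down to z_c; mantle fills any gap and the z_c terms cancel.
Column 1: 17.7×2.83 + 19.4×2.9 + (z_c − 37.1)×3.22
Column 2: 0.745×0 + 1.17×0.902 + 15.4×2.86 + x×2.95 + (z_c − 0.745 − 16.57 − x)×3.22
The z_c×3.22 term appears on both sides and cancels. Collect the known terms of each column as K = Σ(ρt)_known − 3.22 × (depth of known layers): K_1 = 106.351 − 3.22×37.1 = −13.111; K_2 = 45.09934 − 3.22×(0.745 + 16.57) = −10.65496.
Balance: K_1 = K_2 − x×(3.22 − 2.95), so x = (K_2 − K_1)/(3.22 − 2.95) = 2.45604/0.27 = 9.1 km.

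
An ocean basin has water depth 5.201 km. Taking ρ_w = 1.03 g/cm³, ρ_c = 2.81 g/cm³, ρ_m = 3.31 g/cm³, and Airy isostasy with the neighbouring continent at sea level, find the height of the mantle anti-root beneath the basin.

18.5 km

Equating mass per unit area of the two columns: replacing crust with seawater at the top is compensated by replacing crust with mantle at the base: d (ρ_c − ρ_w) = a (ρ_m − ρ_c).
a = d (ρ_c − ρ_w)/(ρ_m − ρ_c) = 5.201 km × 1.78/0.5 = 18.5 km.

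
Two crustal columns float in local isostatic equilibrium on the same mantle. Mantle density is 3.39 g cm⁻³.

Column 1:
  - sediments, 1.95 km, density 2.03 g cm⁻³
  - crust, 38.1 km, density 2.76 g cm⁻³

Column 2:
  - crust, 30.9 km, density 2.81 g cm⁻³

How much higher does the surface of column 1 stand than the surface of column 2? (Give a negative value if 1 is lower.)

2.58 km

For any compensation level in the mantle, the mantle terms cancel and isostasy reduces to e = (Σt_1 − Σt_2) − (Σ(ρt)_1 − Σ(ρt)_2) / ρ_m.
Σt_1 = 40.05 km; Σt_2 = 30.9 km; Σ(ρt)_1 = 109.1145; Σ(ρt)_2 = 86.829 (in km·g cm⁻³).
e = (40.05 − 30.9) − (109.1145 − 86.829) / 3.39 = 2.58 km.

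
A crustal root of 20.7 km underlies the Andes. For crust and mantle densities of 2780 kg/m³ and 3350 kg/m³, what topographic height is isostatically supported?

4.24 km

In Airy isostatic equilibrium: ρ_c h = (ρ_m − ρ_c) r.
h = r (ρ_m − ρ_c) / ρ_c = 20.7 km × (3350 − 2780) / 2780 = 4.24 km.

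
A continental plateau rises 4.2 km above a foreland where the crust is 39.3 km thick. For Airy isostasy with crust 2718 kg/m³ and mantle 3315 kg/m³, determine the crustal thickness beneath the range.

62.6 km

Root depth r = h ρ_c / (ρ_m − ρ_c) = 4.2 km × 2718 / 597 = 19.12 km.
Total thickness = T + h + r = 39.3 km + 4.2 km + 19.12 km = 62.6 km.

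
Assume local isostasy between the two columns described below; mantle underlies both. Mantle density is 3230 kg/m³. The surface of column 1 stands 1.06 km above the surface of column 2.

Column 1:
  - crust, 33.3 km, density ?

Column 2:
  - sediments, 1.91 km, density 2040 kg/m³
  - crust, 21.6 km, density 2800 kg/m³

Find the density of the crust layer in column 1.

Take the compensation level at the base of the deeper column (depth z_c below the surface of column 1) and equate Σ ρ_i t_i down to z_c; mantle fills any gap and the z_c terms cancel.
Column 1: 33.3×ρ + (z_c − 33.3)×3230
Column 2: 1.06×0 + 1.91×2040 + 21.6×2800 + (z_c − 1.06 − 23.51)×3230
The z_c×3230 term appears on both sides and cancels. Collect the known terms of each column as K = Σ(ρt)_known − 3230 × (depth of known layers): K_1 = 0 − 3230×33.3 = −107559; K_2 = 64376.4 − 3230×(1.06 + 23.51) = −14984.7.
Balance: K_1 + 33.3×ρ = K_2, so ρ = (K_2 − K_1)/33.3 = 92574.3/33.3 = 2780 kg/m³.

2780 kg/m³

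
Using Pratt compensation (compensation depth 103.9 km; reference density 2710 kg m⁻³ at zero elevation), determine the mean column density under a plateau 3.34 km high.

Pratt balance: ρ_ref D = ρ (D + h).
ρ = ρ_ref D/(D + h) = 2710 × 103.9 km/(103.9 km + 3.34 km) = 2630 kg m⁻³.

2630 kg m⁻³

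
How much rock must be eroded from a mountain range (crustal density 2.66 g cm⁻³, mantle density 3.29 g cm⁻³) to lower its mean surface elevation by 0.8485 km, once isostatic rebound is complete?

4.43 km

Net drop Δ = e − u = e − e ρ_c/ρ_m = e (ρ_m − ρ_c)/ρ_m.
e = Δ ρ_m/(ρ_m − ρ_c) = 0.8485 km × 3.29/0.63 = 4.43 km.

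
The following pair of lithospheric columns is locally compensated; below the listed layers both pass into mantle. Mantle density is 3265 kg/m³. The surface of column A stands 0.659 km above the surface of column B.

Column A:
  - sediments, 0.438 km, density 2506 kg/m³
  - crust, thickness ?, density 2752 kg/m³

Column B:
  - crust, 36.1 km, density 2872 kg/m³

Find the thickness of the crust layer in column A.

31.2 km

Take the compensation level at the base of the deeper column (depth z_c below the surface of column A) and equate Σ ρ_i t_i down to z_c; mantle fills any gap and the z_c terms cancel.
Column A: 0.438×2506 + x×2752 + (z_c − 0.438 − x)×3265
Column B: 0.659×0 + 36.1×2872 + (z_c − 0.659 − 36.1)×3265
The z_c×3265 term appears on both sides and cancels. Collect the known terms of each column as K = Σ(ρt)_known − 3265 × (depth of known layers): K_A = 1097.628 − 3265×0.438 = −332.442; K_B = 103679.2 − 3265×(0.659 + 36.1) = −16338.935.
Balance: K_A − x×(3265 − 2752) = K_B, so x = (K_A − K_B)/(3265 − 2752) = 16006.5/513 = 31.2 km.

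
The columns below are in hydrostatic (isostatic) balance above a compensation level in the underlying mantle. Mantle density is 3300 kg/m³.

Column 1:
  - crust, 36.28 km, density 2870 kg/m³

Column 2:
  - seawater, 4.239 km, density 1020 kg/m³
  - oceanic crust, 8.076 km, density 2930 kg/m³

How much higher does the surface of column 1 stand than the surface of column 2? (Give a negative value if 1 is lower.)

0.893 km

For any compensation level in the mantle, the mantle terms cancel and isostasy reduces to e = (Σt_1 − Σt_2) − (Σ(ρt)_1 − Σ(ρt)_2) / ρ_m.
Σt_1 = 36.28 km; Σt_2 = 12.315 km; Σ(ρt)_1 = 104123.6; Σ(ρt)_2 = 27986.46 (in km·kg/m³).
e = (36.28 − 12.315) − (104123.6 − 27986.46) / 3300 = 0.893 km.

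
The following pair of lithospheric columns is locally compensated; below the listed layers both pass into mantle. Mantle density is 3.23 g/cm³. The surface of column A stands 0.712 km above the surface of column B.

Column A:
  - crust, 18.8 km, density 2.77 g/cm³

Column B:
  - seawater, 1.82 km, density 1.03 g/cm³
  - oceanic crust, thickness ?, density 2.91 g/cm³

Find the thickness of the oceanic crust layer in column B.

Take the compensation level at the base of the deeper column (depth z_c below the surface of column A) and equate Σ ρ_i t_i down to z_c; mantle fills any gap and the z_c terms cancel.
Column A: 18.8×2.77 + (z_c − 18.8)×3.23
Column B: 0.712×0 + 1.82×1.03 + x×2.91 + (z_c − 0.712 − 1.82 − x)×3.23
The z_c×3.23 term appears on both sides and cancels. Collect the known terms of each column as K = Σ(ρt)_known − 3.23 × (depth of known layers): K_A = 52.076 − 3.23×18.8 = −8.648; K_B = 1.8746 − 3.23×(0.712 + 1.82) = −6.30376.
Balance: K_A = K_B − x×(3.23 − 2.91), so x = (K_B − K_A)/(3.23 − 2.91) = 2.34424/0.32 = 7.33 km.

7.33 km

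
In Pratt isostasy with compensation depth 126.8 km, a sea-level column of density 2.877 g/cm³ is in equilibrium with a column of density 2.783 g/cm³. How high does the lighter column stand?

ρ_ref D = ρ (D + h) → h = D (ρ_ref − ρ)/ρ.
h = 126.8 km × (2.877 − 2.783)/2.783 = 4.28 km.

4.28 km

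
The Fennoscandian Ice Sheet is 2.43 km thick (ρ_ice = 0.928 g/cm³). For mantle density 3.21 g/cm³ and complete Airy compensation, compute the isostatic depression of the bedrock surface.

Balancing pressure at the compensation depth: the ice load ρ_ice t is balanced by mantle displaced below, ρ_m s.
s = t ρ_ice / ρ_m = 2.43 km × 0.928/3.21 = 0.703 km.

0.703 km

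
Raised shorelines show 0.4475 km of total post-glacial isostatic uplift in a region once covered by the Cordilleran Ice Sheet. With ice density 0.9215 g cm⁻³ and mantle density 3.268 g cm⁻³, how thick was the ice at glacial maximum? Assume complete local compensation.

u = t ρ_ice/ρ_m → t = u ρ_m/ρ_ice = 0.4475 km × 3.268/0.9215 = 1.59 km.

1.59 km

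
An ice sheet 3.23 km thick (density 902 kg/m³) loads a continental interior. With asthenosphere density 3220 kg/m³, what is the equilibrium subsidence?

0.905 km

By Archimedes' principle applied to the lithosphere: the ice load ρ_ice t is balanced by mantle displaced below, ρ_m s.
s = t ρ_ice / ρ_m = 3.23 km × 902/3220 = 0.905 km.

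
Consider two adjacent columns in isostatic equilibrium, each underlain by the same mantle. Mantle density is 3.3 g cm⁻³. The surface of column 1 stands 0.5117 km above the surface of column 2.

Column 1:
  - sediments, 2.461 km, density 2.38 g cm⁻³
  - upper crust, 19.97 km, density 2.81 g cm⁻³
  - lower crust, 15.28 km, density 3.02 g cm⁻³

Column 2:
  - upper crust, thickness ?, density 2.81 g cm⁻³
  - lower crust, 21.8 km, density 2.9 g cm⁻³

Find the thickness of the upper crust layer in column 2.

Take the compensation level at the base of the deeper column (depth z_c below the surface of column 1) and equate Σ ρ_i t_i down to z_c; mantle fills any gap and the z_c terms cancel.
Column 1: 2.461×2.38 + 19.97×2.81 + 15.28×3.02 + (z_c − 37.711)×3.3
Column 2: 0.5117×0 + x×2.81 + 21.8×2.9 + (z_c − 0.5117 − 21.8 − x)×3.3
The z_c×3.3 term appears on both sides and cancels. Collect the known terms of each column as K = Σ(ρt)_known − 3.3 × (depth of known layers): K_1 = 108.11848 − 3.3×37.711 = −16.32782; K_2 = 63.22 − 3.3×(0.5117 + 21.8) = −10.40861.
Balance: K_1 = K_2 − x×(3.3 − 2.81), so x = (K_2 − K_1)/(3.3 − 2.81) = 5.91921/0.49 = 12.1 km.

12.1 km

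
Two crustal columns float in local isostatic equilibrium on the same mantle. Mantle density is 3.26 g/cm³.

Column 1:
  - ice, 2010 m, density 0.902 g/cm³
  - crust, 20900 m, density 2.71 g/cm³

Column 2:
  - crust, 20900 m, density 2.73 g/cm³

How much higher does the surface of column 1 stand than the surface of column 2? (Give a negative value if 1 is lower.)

For any compensation level in the mantle, the mantle terms cancel and isostasy reduces to e = (Σt_1 − Σt_2) − (Σ(ρt)_1 − Σ(ρt)_2) / ρ_m.
Σt_1 = 22910 m; Σt_2 = 20900 m; Σ(ρt)_1 = 58452.02; Σ(ρt)_2 = 57057 (in m·g/cm³).
e = (22910 − 20900) − (58452.02 − 57057) / 3.26 = 1580 m.

1580 m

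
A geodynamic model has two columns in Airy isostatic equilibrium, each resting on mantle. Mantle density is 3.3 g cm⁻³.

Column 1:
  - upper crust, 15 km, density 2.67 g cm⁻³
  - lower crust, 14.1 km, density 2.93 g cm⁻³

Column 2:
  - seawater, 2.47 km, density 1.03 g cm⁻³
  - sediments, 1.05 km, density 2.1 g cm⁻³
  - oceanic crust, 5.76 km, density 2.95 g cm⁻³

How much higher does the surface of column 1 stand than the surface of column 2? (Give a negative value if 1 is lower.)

For any compensation level in the mantle, the mantle terms cancel and isostasy reduces to e = (Σt_1 − Σt_2) − (Σ(ρt)_1 − Σ(ρt)_2) / ρ_m.
Σt_1 = 29.1 km; Σt_2 = 9.28 km; Σ(ρt)_1 = 81.363; Σ(ρt)_2 = 21.7411 (in km·g cm⁻³).
e = (29.1 − 9.28) − (81.363 − 21.7411) / 3.3 = 1.75 km.

1.75 km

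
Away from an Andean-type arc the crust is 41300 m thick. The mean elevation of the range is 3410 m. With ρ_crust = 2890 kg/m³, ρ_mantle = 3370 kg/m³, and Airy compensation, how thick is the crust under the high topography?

65200 m

Root depth r = h ρ_c / (ρ_m − ρ_c) = 3410 m × 2890 / 480 = 20530 m.
Total thickness = T + h + r = 41300 m + 3410 m + 20530 m = 65200 m.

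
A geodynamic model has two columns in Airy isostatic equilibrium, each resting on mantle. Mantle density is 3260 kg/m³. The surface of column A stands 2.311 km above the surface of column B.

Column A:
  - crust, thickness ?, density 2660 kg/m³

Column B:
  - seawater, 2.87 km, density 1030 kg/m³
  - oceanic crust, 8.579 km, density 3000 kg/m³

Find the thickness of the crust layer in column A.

26.9 km

Take the compensation level at the base of the deeper column (depth z_c below the surface of column A) and equate Σ ρ_i t_i down to z_c; mantle fills any gap and the z_c terms cancel.
Column A: x×2660 + (z_c − 0 − x)×3260
Column B: 2.311×0 + 2.87×1030 + 8.579×3000 + (z_c − 2.311 − 11.449)×3260
The z_c×3260 term appears on both sides and cancels. Collect the known terms of each column as K = Σ(ρt)_known − 3260 × (depth of known layers): K_A = 0 − 3260×0 = 0; K_B = 28693.1 − 3260×(2.311 + 11.449) = −16164.5.
Balance: K_A − x×(3260 − 2660) = K_B, so x = (K_A − K_B)/(3260 − 2660) = 16164.5/600 = 26.9 km.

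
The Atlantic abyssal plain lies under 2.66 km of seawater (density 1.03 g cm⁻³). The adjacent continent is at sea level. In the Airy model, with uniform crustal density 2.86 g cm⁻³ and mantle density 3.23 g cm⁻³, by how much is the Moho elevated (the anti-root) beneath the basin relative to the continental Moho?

13.2 km

In Airy isostatic equilibrium: replacing crust with seawater at the top is compensated by replacing crust with mantle at the base: d (ρ_c − ρ_w) = a (ρ_m − ρ_c).
a = d (ρ_c − ρ_w)/(ρ_m − ρ_c) = 2.66 km × 1.83/0.37 = 13.2 km.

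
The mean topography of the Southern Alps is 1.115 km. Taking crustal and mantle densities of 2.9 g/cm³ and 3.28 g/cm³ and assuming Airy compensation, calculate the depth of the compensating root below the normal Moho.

8.51 km

For local isostatic compensation: the weight of the topography is balanced by the buoyancy of the root, ρ_c h = (ρ_m − ρ_c) r.
r = h · ρ_c / (ρ_m − ρ_c) = 1.115 km × 2.9 / (3.28 − 2.9) = 8.51 km.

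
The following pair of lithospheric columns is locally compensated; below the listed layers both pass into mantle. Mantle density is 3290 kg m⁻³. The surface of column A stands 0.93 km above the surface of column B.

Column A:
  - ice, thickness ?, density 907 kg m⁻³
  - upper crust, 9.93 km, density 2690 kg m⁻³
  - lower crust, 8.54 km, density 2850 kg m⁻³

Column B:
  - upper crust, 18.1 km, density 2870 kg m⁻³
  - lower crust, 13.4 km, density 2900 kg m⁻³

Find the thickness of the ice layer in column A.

2.59 km

Take the compensation level at the base of the deeper column (depth z_c below the surface of column A) and equate Σ ρ_i t_i down to z_c; mantle fills any gap and the z_c terms cancel.
Column A: x×907 + 9.93×2690 + 8.54×2850 + (z_c − 18.47 − x)×3290
Column B: 0.93×0 + 18.1×2870 + 13.4×2900 + (z_c − 0.93 − 31.5)×3290
The z_c×3290 term appears on both sides and cancels. Collect the known terms of each column as K = Σ(ρt)_known − 3290 × (depth of known layers): K_A = 51050.7 − 3290×18.47 = −9715.6; K_B = 90807 − 3290×(0.93 + 31.5) = −15887.7.
Balance: K_A − x×(3290 − 907) = K_B, so x = (K_A − K_B)/(3290 − 907) = 6172.1/2383 = 2.59 km.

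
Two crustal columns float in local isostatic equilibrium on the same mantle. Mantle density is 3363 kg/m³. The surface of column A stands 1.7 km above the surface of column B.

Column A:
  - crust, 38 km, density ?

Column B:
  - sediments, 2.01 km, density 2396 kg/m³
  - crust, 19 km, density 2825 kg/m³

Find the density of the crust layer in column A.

2890 kg/m³

Take the compensation level at the base of the deeper column (depth z_c below the surface of column A) and equate Σ ρ_i t_i down to z_c; mantle fills any gap and the z_c terms cancel.
Column A: 38×ρ + (z_c − 38)×3363
Column B: 1.7×0 + 2.01×2396 + 19×2825 + (z_c − 1.7 − 21.01)×3363
The z_c×3363 term appears on both sides and cancels. Collect the known terms of each column as K = Σ(ρt)_known − 3363 × (depth of known layers): K_A = 0 − 3363×38 = −127794; K_B = 58490.96 − 3363×(1.7 + 21.01) = −17882.77.
Balance: K_A + 38×ρ = K_B, so ρ = (K_B − K_A)/38 = 109911/38 = 2890 kg/m³.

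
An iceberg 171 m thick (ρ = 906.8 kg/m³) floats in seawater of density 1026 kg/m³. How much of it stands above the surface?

Floating equilibrium: submerged depth d = t ρ_obj/ρ_fluid = 171 m × 906.8/1026 = 151.1 m.
Freeboard = t − d = 171 m − 151.1 m = 19.9 m.

19.9 m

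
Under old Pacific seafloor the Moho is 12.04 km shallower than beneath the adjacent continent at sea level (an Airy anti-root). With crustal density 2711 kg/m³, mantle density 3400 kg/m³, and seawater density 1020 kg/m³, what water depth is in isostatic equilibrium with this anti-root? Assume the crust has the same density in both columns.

Replacing a thickness d of crust by seawater at the top must be balanced by replacing crust with mantle at the base: d (ρ_c − ρ_w) = a (ρ_m − ρ_c).
d = a (ρ_m − ρ_c)/(ρ_c − ρ_w) = 12.04 km × 689/1691 = 4.91 km.

4.91 km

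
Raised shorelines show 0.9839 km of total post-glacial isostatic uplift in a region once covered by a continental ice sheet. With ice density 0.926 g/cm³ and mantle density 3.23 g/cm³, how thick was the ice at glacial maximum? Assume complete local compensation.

3.43 km

u = t ρ_ice/ρ_m → t = u ρ_m/ρ_ice = 0.9839 km × 3.23/0.926 = 3.43 km.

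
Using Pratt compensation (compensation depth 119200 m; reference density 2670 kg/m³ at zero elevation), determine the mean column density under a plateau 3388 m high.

Pratt balance: ρ_ref D = ρ (D + h).
ρ = ρ_ref D/(D + h) = 2670 × 119200 m/(119200 m + 3388 m) = 2600 kg/m³.

2600 kg/m³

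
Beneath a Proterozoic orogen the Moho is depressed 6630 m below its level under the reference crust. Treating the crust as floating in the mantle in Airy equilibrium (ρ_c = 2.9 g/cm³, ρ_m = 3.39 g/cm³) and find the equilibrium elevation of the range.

1120 m

Balancing pressure at the compensation depth: ρ_c h = (ρ_m − ρ_c) r.
h = r (ρ_m − ρ_c) / ρ_c = 6630 m × (3.39 − 2.9) / 2.9 = 1120 m.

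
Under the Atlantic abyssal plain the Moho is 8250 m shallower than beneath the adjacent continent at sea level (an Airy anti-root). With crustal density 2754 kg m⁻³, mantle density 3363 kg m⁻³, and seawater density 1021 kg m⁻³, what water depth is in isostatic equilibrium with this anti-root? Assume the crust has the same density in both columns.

Replacing a thickness d of crust by seawater at the top must be balanced by replacing crust with mantle at the base: d (ρ_c − ρ_w) = a (ρ_m − ρ_c).
d = a (ρ_m − ρ_c)/(ρ_c − ρ_w) = 8250 m × 609/1733 = 2900 m.

2900 m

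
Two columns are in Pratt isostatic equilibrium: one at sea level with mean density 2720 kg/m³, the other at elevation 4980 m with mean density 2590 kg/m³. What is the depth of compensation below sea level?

99200 m

ρ_ref D = ρ (D + h) → D (ρ_ref − ρ) = ρ h.
D = ρ h/(ρ_ref − ρ) = 2590 × 4980 m/(2720 − 2590) = 99200 m.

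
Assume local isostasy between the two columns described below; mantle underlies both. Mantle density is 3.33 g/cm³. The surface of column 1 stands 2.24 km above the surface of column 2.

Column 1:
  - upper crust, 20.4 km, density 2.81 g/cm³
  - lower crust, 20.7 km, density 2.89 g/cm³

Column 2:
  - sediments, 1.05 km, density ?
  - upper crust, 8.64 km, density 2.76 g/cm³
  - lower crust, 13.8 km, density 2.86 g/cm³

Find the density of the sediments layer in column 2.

2.52 g/cm³

Take the compensation level at the base of the deeper column (depth z_c below the surface of column 1) and equate Σ ρ_i t_i down to z_c; mantle fills any gap and the z_c terms cancel.
Column 1: 20.4×2.81 + 20.7×2.89 + (z_c − 41.1)×3.33
Column 2: 2.24×0 + 1.05×ρ + 8.64×2.76 + 13.8×2.86 + (z_c − 2.24 − 23.49)×3.33
The z_c×3.33 term appears on both sides and cancels. Collect the known terms of each column as K = Σ(ρt)_known − 3.33 × (depth of known layers): K_1 = 117.147 − 3.33×41.1 = −19.716; K_2 = 63.3144 − 3.33×(2.24 + 23.49) = −22.3665.
Balance: K_1 = K_2 + 1.05×ρ, so ρ = (K_1 − K_2)/1.05 = 2.6505/1.05 = 2.52 g/cm³.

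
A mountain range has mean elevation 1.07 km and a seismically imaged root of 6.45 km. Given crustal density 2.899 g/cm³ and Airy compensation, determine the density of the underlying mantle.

3.38 g/cm³

Airy balance: ρ_c h = (ρ_m − ρ_c) r → ρ_m = ρ_c (1 + h/r).
ρ_m = 2.899 × (1 + 1.07 km/6.45 km) = 3.38 g/cm³.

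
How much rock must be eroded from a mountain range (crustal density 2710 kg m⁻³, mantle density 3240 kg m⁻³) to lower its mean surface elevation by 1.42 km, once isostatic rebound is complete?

8.68 km

Net drop Δ = e − u = e − e ρ_c/ρ_m = e (ρ_m − ρ_c)/ρ_m.
e = Δ ρ_m/(ρ_m − ρ_c) = 1.42 km × 3240/530 = 8.68 km.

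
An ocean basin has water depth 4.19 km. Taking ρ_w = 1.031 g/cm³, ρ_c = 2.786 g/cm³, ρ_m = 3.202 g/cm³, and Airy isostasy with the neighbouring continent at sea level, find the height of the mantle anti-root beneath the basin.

17.7 km

Balancing pressure at the compensation depth: replacing crust with seawater at the top is compensated by replacing crust with mantle at the base: d (ρ_c − ρ_w) = a (ρ_m − ρ_c).
a = d (ρ_c − ρ_w)/(ρ_m − ρ_c) = 4.19 km × 1.755/0.416 = 17.7 km.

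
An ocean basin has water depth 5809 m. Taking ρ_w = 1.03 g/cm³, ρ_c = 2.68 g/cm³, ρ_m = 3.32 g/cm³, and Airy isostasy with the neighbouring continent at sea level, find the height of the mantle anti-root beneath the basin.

15000 m

Equating mass per unit area of the two columns: replacing crust with seawater at the top is compensated by replacing crust with mantle at the base: d (ρ_c − ρ_w) = a (ρ_m − ρ_c).
a = d (ρ_c − ρ_w)/(ρ_m − ρ_c) = 5809 m × 1.65/0.64 = 15000 m.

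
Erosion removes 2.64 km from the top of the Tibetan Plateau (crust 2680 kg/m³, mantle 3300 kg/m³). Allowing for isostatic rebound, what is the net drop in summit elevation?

0.496 km

Rebound u = e ρ_c/ρ_m = 2.64 km × 2680/3300 = 2.144 km.
Net surface drop = e − u = 2.64 km − 2.144 km = e (ρ_m − ρ_c)/ρ_m = 0.496 km.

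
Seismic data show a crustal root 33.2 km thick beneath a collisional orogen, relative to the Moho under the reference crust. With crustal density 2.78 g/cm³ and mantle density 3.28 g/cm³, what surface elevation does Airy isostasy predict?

By Archimedes' principle applied to the lithosphere: ρ_c h = (ρ_m − ρ_c) r.
h = r (ρ_m − ρ_c) / ρ_c = 33.2 km × (3.28 − 2.78) / 2.78 = 5.97 km.

5.97 km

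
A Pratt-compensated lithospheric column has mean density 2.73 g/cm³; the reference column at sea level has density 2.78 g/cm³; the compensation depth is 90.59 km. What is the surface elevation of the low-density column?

1.66 km

ρ_ref D = ρ (D + h) → h = D (ρ_ref − ρ)/ρ.
h = 90.59 km × (2.78 − 2.73)/2.73 = 1.66 km.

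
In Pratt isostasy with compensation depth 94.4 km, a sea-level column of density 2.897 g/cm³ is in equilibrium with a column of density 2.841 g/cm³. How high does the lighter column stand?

ρ_ref D = ρ (D + h) → h = D (ρ_ref − ρ)/ρ.
h = 94.4 km × (2.897 − 2.841)/2.841 = 1.86 km.

1.86 km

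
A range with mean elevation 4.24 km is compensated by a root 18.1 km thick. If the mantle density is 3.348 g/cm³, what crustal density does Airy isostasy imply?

2.71 g/cm³

ρ_c h = (ρ_m − ρ_c) r → ρ_c (h + r) = ρ_m r → ρ_c = ρ_m r / (h + r).
ρ_c = 3.348 × 18.1 km / (4.24 km + 18.1 km) = 2.71 g/cm³.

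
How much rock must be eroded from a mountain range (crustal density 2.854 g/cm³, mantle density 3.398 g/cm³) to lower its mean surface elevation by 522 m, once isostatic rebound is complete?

3260 m

Net drop Δ = e − u = e − e ρ_c/ρ_m = e (ρ_m − ρ_c)/ρ_m.
e = Δ ρ_m/(ρ_m − ρ_c) = 522 m × 3.398/0.544 = 3260 m.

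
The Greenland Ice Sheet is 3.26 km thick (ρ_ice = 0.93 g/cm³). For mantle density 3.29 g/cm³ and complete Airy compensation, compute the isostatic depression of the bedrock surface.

0.922 km

Equating mass per unit area of the two columns: the ice load ρ_ice t is balanced by mantle displaced below, ρ_m s.
s = t ρ_ice / ρ_m = 3.26 km × 0.93/3.29 = 0.922 km.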